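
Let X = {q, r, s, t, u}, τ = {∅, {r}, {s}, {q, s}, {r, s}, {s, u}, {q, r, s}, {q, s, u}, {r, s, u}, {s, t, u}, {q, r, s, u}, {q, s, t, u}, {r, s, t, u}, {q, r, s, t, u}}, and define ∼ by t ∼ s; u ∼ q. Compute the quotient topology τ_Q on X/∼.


X/∼ = {[q=u], [r], [s=t]}; |τ_Q| = 4.

Equivalence classes: [q=u], [r], [s=t].
Quotient map π: X → X/∼ sends q ↦ [q=u], r ↦ [r], s ↦ [s=t], t ↦ [s=t], u ↦ [q=u].
For each subset V ⊆ X/∼, compute π^{-1}(V) ⊆ X and check whether π^{-1}(V) ∈ τ. V is open in τ_Q iff π^{-1}(V) ∈ τ.
  V = {}: π^{-1}(V) = ∅ ∈ τ ✓.
  V = {[q=u]}: π^{-1}(V) = {q, u} ∉ τ ✗.
  V = {[r]}: π^{-1}(V) = {r} ∈ τ ✓.
  V = {[q=u], [r]}: π^{-1}(V) = {q, r, u} ∉ τ ✗.
  V = {[s=t]}: π^{-1}(V) = {s, t} ∉ τ ✗.
  V = {[q=u], [s=t]}: π^{-1}(V) = {q, s, t, u} ∈ τ ✓.
  V = {[r], [s=t]}: π^{-1}(V) = {r, s, t} ∉ τ ✗.
  V = {[q=u], [r], [s=t]}: π^{-1}(V) = {q, r, s, t, u} ∈ τ ✓.
Open sets in the quotient: τ_Q = {{}, {[r]}, {[q=u], [s=t]}, {[q=u], [r], [s=t]}} (4 elements).


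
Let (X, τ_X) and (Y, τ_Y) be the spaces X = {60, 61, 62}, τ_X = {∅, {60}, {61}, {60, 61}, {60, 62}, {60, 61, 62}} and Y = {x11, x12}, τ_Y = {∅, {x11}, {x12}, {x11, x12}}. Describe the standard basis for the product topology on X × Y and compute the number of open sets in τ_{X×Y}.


Basis B = {∅ × ∅, {60} × {x11}, {60} × {x12}, {61} × {x11}, {61} × {x12}, {60} × {x11, x12}, {60, 61} × {x11}, {60, 62} × {x11}, {60, 61} × {x12}, {60, 62} × {x12}, {61} × {x11, x12}, {60, 61, 62} × {x11}, {60, 61, 62} × {x12}, {60, 61} × {x11, x12}, {60, 62} × {x11, x12}, {60, 61, 62} × {x11, x12}}; |τ_{X×Y}| = 36.

Enumerate products U × V with U ∈ τ_X, V ∈ τ_Y (deduplicated):
  ∅ × ∅ = {} (∅)
  {60} × {x11} = {(60,x11)}
  {60} × {x12} = {(60,x12)}
  {61} × {x11} = {(61,x11)}
  {61} × {x12} = {(61,x12)}
  {60} × {x11, x12} = {(60,x11), (60,x12)}
  {60, 61} × {x11} = {(60,x11), (61,x11)}
  {60, 62} × {x11} = {(60,x11), (62,x11)}
  {60, 61} × {x12} = {(60,x12), (61,x12)}
  {60, 62} × {x12} = {(60,x12), (62,x12)}
  {61} × {x11, x12} = {(61,x11), (61,x12)}
  {60, 61, 62} × {x11} = {(60,x11), (61,x11), (62,x11)}
  {60, 61, 62} × {x12} = {(60,x12), (61,x12), (62,x12)}
  {60, 61} × {x11, x12} = {(60,x11), (60,x12), (61,x11), (61,x12)}
  {60, 62} × {x11, x12} = {(60,x11), (60,x12), (62,x11), (62,x12)}
  {60, 61, 62} × {x11, x12} = {(60,x11), (60,x12), (61,x11), (61,x12), (62,x11), (62,x12)}
These 16 distinct sets form the basis B.
Close under arbitrary unions to get τ_{X×Y}; counting gives |τ_{X×Y}| = 36.


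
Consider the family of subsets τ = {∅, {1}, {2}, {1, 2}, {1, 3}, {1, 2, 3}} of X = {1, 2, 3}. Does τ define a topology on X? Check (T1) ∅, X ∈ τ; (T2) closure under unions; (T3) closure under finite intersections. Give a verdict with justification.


τ IS a topology on X.

Axiom (T1): ∅ ∈ τ? Yes; X ∈ τ? Yes.
Axiom (T2/T3): check pairwise unions and intersections of members of τ.
All pairwise intersections and unions checked — each lies in τ. Therefore τ satisfies (T1), (T2), (T3): it IS a topology on X.


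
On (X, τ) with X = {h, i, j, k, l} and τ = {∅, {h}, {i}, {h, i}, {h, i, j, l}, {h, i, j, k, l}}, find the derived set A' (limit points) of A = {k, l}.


A' = {j, k}

For each x ∈ X, list the open sets U ∈ τ with x ∈ U, then check whether U ∩ (A ∖ {x}) ≠ ∅ for every such U.
  x = h: open {h} ∋ x has {h} ∩ (A ∖ {h}) = ∅, so x is NOT a limit point.
  x = i: open {i} ∋ x has {i} ∩ (A ∖ {i}) = ∅, so x is NOT a limit point.
  x = j: opens ∋ x are {h, i, j, l}, {h, i, j, k, l}; each meets A ∖ {j}, so x IS a limit point.
  x = k: opens ∋ x are {h, i, j, k, l}; each meets A ∖ {k}, so x IS a limit point.
  x = l: open {h, i, j, l} ∋ x has {h, i, j, l} ∩ (A ∖ {l}) = ∅, so x is NOT a limit point.
Collecting: A' = {j, k}.


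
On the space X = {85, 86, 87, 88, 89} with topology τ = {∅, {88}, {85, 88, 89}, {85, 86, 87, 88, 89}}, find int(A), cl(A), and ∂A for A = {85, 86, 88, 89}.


int(A) = {85, 88, 89}, cl(A) = {85, 86, 87, 88, 89}, ∂A = {86, 87}.

Closed sets in (X, τ) are complements of opens:
  closed(X, τ) = {∅, {86, 87}, {85, 86, 87, 89}, {85, 86, 87, 88, 89}}.
int(A) = ⋃ {U ∈ τ : U ⊆ A}. Opens contained in A: ∅, {88}, {85, 88, 89}.
Taking the union of these: int(A) = {85, 88, 89}.
cl(A) = ⋂ {C closed : A ⊆ C}. Closed sets containing A: {85, 86, 87, 88, 89}.
Intersecting these: cl(A) = {85, 86, 87, 88, 89}.
∂A = cl(A) ∖ int(A) = {85, 86, 87, 88, 89} ∖ {85, 88, 89} = {86, 87}.


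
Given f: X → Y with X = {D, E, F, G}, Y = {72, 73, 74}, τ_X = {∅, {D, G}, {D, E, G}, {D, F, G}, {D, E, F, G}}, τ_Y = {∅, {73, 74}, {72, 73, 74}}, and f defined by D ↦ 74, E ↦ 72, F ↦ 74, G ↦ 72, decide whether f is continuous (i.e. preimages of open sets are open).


f is NOT continuous.

Compute f^{-1}(U) for each U ∈ τ_Y:
  U = ∅: f^{-1}(U) = ∅ ∈ τ_X ✓.
  U = {73, 74}: f^{-1}(U) = {D, F} ∉ τ_X ✗.
  U = {72, 73, 74}: f^{-1}(U) = {D, E, F, G} ∈ τ_X ✓.
Found U = {73, 74} with f^{-1}(U) = {D, F} not in τ_X. Therefore f is NOT continuous.


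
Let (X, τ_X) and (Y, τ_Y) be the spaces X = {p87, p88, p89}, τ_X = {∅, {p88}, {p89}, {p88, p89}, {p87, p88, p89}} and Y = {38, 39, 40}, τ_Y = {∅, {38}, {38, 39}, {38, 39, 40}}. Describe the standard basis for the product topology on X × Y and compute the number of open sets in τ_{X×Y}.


Basis B = {∅ × ∅, {p88} × {38}, {p89} × {38}, {p88} × {38, 39}, {p88, p89} × {38}, {p89} × {38, 39}, {p87, p88, p89} × {38}, {p88} × {38, 39, 40}, {p89} × {38, 39, 40}, {p88, p89} × {38, 39}, {p87, p88, p89} × {38, 39}, {p88, p89} × {38, 39, 40}, {p87, p88, p89} × {38, 39, 40}}; |τ_{X×Y}| = 30.

Enumerate products U × V with U ∈ τ_X, V ∈ τ_Y (deduplicated):
  ∅ × ∅ = {} (∅)
  {p88} × {38} = {(p88,38)}
  {p89} × {38} = {(p89,38)}
  {p88} × {38, 39} = {(p88,38), (p88,39)}
  {p88, p89} × {38} = {(p88,38), (p89,38)}
  {p89} × {38, 39} = {(p89,38), (p89,39)}
  {p87, p88, p89} × {38} = {(p87,38), (p88,38), (p89,38)}
  {p88} × {38, 39, 40} = {(p88,38), (p88,39), (p88,40)}
  {p89} × {38, 39, 40} = {(p89,38), (p89,39), (p89,40)}
  {p88, p89} × {38, 39} = {(p88,38), (p88,39), (p89,38), (p89,39)}
  {p87, p88, p89} × {38, 39} = {(p87,38), (p87,39), (p88,38), (p88,39), (p89,38), (p89,39)}
  {p88, p89} × {38, 39, 40} = {(p88,38), (p88,39), (p88,40), (p89,38), (p89,39), (p89,40)}
  {p87, p88, p89} × {38, 39, 40} = {(p87,38), (p87,39), (p87,40), (p88,38), (p88,39), (p88,40), (p89,38), (p89,39), (p89,40)}
These 13 distinct sets form the basis B.
Close under arbitrary unions to get τ_{X×Y}; counting gives |τ_{X×Y}| = 30.


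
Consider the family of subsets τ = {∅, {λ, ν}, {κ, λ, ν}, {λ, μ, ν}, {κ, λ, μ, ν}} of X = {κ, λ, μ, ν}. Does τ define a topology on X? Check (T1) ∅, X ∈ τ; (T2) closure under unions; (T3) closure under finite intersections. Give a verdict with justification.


τ IS a topology on X.

Axiom (T1): ∅ ∈ τ? Yes; X ∈ τ? Yes.
Axiom (T2/T3): check pairwise unions and intersections of members of τ.
All pairwise intersections and unions checked — each lies in τ. Therefore τ satisfies (T1), (T2), (T3): it IS a topology on X.


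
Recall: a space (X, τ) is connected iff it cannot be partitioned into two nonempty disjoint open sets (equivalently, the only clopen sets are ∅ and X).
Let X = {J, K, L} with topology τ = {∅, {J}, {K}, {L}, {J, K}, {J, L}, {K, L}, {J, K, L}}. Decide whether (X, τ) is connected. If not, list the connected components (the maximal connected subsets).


(X, τ) is disconnected; components = [{J}, {K}, {L}].

Find clopen sets (U ∈ τ with X ∖ U ∈ τ):
  U = ∅, X ∖ U = {J, K, L} — both open, so U is clopen.
  U = {J}, X ∖ U = {K, L} — both open, so U is clopen.
  U = {K}, X ∖ U = {J, L} — both open, so U is clopen.
  U = {L}, X ∖ U = {J, K} — both open, so U is clopen.
  U = {J, K}, X ∖ U = {L} — both open, so U is clopen.
  U = {J, L}, X ∖ U = {K} — both open, so U is clopen.
  U = {K, L}, X ∖ U = {J} — both open, so U is clopen.
  U = {J, K, L}, X ∖ U = ∅ — both open, so U is clopen.
Nontrivial clopen(s) exist: e.g. {J, L}. So (X, τ) is disconnected.
Compute connected components by grouping points that agree on all clopens:
  component: {J}
  component: {K}
  component: {L}


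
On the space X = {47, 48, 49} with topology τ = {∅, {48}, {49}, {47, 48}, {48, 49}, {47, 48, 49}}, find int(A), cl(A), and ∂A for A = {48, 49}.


int(A) = {48, 49}, cl(A) = {47, 48, 49}, ∂A = {47}.

Closed sets in (X, τ) are complements of opens:
  closed(X, τ) = {∅, {47}, {49}, {47, 48}, {47, 49}, {47, 48, 49}}.
int(A) = ⋃ {U ∈ τ : U ⊆ A}. Opens contained in A: ∅, {48}, {49}, {48, 49}.
Taking the union of these: int(A) = {48, 49}.
cl(A) = ⋂ {C closed : A ⊆ C}. Closed sets containing A: {47, 48, 49}.
Intersecting these: cl(A) = {47, 48, 49}.
∂A = cl(A) ∖ int(A) = {47, 48, 49} ∖ {48, 49} = {47}.


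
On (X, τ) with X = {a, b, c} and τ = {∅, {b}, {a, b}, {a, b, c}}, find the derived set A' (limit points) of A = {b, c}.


A' = {a, c}

For each x ∈ X, list the open sets U ∈ τ with x ∈ U, then check whether U ∩ (A ∖ {x}) ≠ ∅ for every such U.
  x = a: opens ∋ x are {a, b}, {a, b, c}; each meets A ∖ {a}, so x IS a limit point.
  x = b: open {b} ∋ x has {b} ∩ (A ∖ {b}) = ∅, so x is NOT a limit point.
  x = c: opens ∋ x are {a, b, c}; each meets A ∖ {c}, so x IS a limit point.
Collecting: A' = {a, c}.


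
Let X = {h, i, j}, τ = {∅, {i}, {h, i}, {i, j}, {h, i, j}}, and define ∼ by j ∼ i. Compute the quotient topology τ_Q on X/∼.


X/∼ = {[h], [i=j]}; |τ_Q| = 3.

Equivalence classes: [h], [i=j].
Quotient map π: X → X/∼ sends h ↦ [h], i ↦ [i=j], j ↦ [i=j].
For each subset V ⊆ X/∼, compute π^{-1}(V) ⊆ X and check whether π^{-1}(V) ∈ τ. V is open in τ_Q iff π^{-1}(V) ∈ τ.
  V = {}: π^{-1}(V) = ∅ ∈ τ ✓.
  V = {[h]}: π^{-1}(V) = {h} ∉ τ ✗.
  V = {[i=j]}: π^{-1}(V) = {i, j} ∈ τ ✓.
  V = {[h], [i=j]}: π^{-1}(V) = {h, i, j} ∈ τ ✓.
Open sets in the quotient: τ_Q = {{}, {[i=j]}, {[h], [i=j]}} (3 elements).


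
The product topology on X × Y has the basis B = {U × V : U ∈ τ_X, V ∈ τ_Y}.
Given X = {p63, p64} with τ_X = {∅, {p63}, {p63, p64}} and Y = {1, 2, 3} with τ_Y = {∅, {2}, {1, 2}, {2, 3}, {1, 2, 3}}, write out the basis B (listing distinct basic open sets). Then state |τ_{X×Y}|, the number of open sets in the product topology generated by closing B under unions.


Basis B = {∅ × ∅, {p63} × {2}, {p63} × {1, 2}, {p63} × {2, 3}, {p63, p64} × {2}, {p63} × {1, 2, 3}, {p63, p64} × {1, 2}, {p63, p64} × {2, 3}, {p63, p64} × {1, 2, 3}}; |τ_{X×Y}| = 14.

Enumerate products U × V with U ∈ τ_X, V ∈ τ_Y (deduplicated):
  ∅ × ∅ = {} (∅)
  {p63} × {2} = {(p63,2)}
  {p63} × {1, 2} = {(p63,1), (p63,2)}
  {p63} × {2, 3} = {(p63,2), (p63,3)}
  {p63, p64} × {2} = {(p63,2), (p64,2)}
  {p63} × {1, 2, 3} = {(p63,1), (p63,2), (p63,3)}
  {p63, p64} × {1, 2} = {(p63,1), (p63,2), (p64,1), (p64,2)}
  {p63, p64} × {2, 3} = {(p63,2), (p63,3), (p64,2), (p64,3)}
  {p63, p64} × {1, 2, 3} = {(p63,1), (p63,2), (p63,3), (p64,1), (p64,2), (p64,3)}
These 9 distinct sets form the basis B.
Close under arbitrary unions to get τ_{X×Y}; counting gives |τ_{X×Y}| = 14.


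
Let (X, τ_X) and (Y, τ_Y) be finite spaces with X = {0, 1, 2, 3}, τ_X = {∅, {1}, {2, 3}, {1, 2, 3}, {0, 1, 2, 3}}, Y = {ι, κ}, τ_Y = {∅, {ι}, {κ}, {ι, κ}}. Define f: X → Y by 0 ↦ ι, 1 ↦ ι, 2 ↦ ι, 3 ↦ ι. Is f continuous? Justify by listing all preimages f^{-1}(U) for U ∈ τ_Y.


f IS continuous.

Compute f^{-1}(U) for each U ∈ τ_Y:
  U = ∅: f^{-1}(U) = ∅ ∈ τ_X ✓.
  U = {ι}: f^{-1}(U) = {0, 1, 2, 3} ∈ τ_X ✓.
  U = {κ}: f^{-1}(U) = ∅ ∈ τ_X ✓.
  U = {ι, κ}: f^{-1}(U) = {0, 1, 2, 3} ∈ τ_X ✓.
Every preimage lies in τ_X, so f IS continuous.


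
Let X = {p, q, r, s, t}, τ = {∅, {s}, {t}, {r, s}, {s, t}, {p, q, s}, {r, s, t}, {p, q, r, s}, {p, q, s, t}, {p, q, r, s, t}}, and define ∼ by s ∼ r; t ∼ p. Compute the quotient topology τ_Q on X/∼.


X/∼ = {[p=t], [q], [r=s]}; |τ_Q| = 3.

Equivalence classes: [p=t], [q], [r=s].
Quotient map π: X → X/∼ sends p ↦ [p=t], q ↦ [q], r ↦ [r=s], s ↦ [r=s], t ↦ [p=t].
For each subset V ⊆ X/∼, compute π^{-1}(V) ⊆ X and check whether π^{-1}(V) ∈ τ. V is open in τ_Q iff π^{-1}(V) ∈ τ.
  V = {}: π^{-1}(V) = ∅ ∈ τ ✓.
  V = {[p=t]}: π^{-1}(V) = {p, t} ∉ τ ✗.
  V = {[q]}: π^{-1}(V) = {q} ∉ τ ✗.
  V = {[p=t], [q]}: π^{-1}(V) = {p, q, t} ∉ τ ✗.
  V = {[r=s]}: π^{-1}(V) = {r, s} ∈ τ ✓.
  V = {[p=t], [r=s]}: π^{-1}(V) = {p, r, s, t} ∉ τ ✗.
  V = {[q], [r=s]}: π^{-1}(V) = {q, r, s} ∉ τ ✗.
  V = {[p=t], [q], [r=s]}: π^{-1}(V) = {p, q, r, s, t} ∈ τ ✓.
Open sets in the quotient: τ_Q = {{}, {[r=s]}, {[p=t], [q], [r=s]}} (3 elements).


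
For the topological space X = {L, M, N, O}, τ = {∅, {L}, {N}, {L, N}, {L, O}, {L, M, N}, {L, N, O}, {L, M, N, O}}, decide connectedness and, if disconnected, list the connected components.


(X, τ) is connected.

Find clopen sets (U ∈ τ with X ∖ U ∈ τ):
  U = ∅, X ∖ U = {L, M, N, O} — both open, so U is clopen.
  U = {L, M, N, O}, X ∖ U = ∅ — both open, so U is clopen.
Only trivial clopens (∅ and X) exist, so (X, τ) is connected.
Compute connected components by grouping points that agree on all clopens:
  component: {L, M, N, O}


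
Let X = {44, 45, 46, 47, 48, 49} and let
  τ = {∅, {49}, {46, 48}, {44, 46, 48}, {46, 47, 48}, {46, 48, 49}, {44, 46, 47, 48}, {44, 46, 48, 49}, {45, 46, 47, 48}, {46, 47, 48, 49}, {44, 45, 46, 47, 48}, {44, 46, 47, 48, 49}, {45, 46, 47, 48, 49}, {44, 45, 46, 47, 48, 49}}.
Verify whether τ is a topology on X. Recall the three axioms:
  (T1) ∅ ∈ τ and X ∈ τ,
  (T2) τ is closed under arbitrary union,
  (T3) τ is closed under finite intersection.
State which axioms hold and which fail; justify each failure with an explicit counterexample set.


τ IS a topology on X.

Axiom (T1): ∅ ∈ τ? Yes; X ∈ τ? Yes.
Axiom (T2/T3): check pairwise unions and intersections of members of τ.
All pairwise intersections and unions checked — each lies in τ. Therefore τ satisfies (T1), (T2), (T3): it IS a topology on X.


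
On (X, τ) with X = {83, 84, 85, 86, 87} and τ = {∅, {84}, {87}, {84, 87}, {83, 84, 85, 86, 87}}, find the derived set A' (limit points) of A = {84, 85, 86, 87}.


A' = {83, 85, 86}

For each x ∈ X, list the open sets U ∈ τ with x ∈ U, then check whether U ∩ (A ∖ {x}) ≠ ∅ for every such U.
  x = 83: opens ∋ x are {83, 84, 85, 86, 87}; each meets A ∖ {83}, so x IS a limit point.
  x = 84: open {84} ∋ x has {84} ∩ (A ∖ {84}) = ∅, so x is NOT a limit point.
  x = 85: opens ∋ x are {83, 84, 85, 86, 87}; each meets A ∖ {85}, so x IS a limit point.
  x = 86: opens ∋ x are {83, 84, 85, 86, 87}; each meets A ∖ {86}, so x IS a limit point.
  x = 87: open {87} ∋ x has {87} ∩ (A ∖ {87}) = ∅, so x is NOT a limit point.
Collecting: A' = {83, 85, 86}.


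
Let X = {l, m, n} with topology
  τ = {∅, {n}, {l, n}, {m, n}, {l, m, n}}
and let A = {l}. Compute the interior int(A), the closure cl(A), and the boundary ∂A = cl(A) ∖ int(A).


int(A) = ∅, cl(A) = {l}, ∂A = {l}.

Closed sets in (X, τ) are complements of opens:
  closed(X, τ) = {∅, {l}, {m}, {l, m}, {l, m, n}}.
int(A) = ⋃ {U ∈ τ : U ⊆ A}. Opens contained in A: ∅.
Taking the union of these: int(A) = ∅.
cl(A) = ⋂ {C closed : A ⊆ C}. Closed sets containing A: {l}, {l, m}, {l, m, n}.
Intersecting these: cl(A) = {l}.
∂A = cl(A) ∖ int(A) = {l} ∖ ∅ = {l}.


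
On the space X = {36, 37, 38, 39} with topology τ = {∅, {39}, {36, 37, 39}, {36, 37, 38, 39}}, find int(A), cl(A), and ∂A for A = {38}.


int(A) = ∅, cl(A) = {38}, ∂A = {38}.

Closed sets in (X, τ) are complements of opens:
  closed(X, τ) = {∅, {38}, {36, 37, 38}, {36, 37, 38, 39}}.
int(A) = ⋃ {U ∈ τ : U ⊆ A}. Opens contained in A: ∅.
Taking the union of these: int(A) = ∅.
cl(A) = ⋂ {C closed : A ⊆ C}. Closed sets containing A: {38}, {36, 37, 38}, {36, 37, 38, 39}.
Intersecting these: cl(A) = {38}.
∂A = cl(A) ∖ int(A) = {38} ∖ ∅ = {38}.


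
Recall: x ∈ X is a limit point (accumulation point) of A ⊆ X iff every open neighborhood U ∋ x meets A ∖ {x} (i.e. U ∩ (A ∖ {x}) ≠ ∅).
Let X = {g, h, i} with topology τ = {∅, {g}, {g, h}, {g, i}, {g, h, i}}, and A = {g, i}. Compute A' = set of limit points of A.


A' = {h, i}

For each x ∈ X, list the open sets U ∈ τ with x ∈ U, then check whether U ∩ (A ∖ {x}) ≠ ∅ for every such U.
  x = g: open {g} ∋ x has {g} ∩ (A ∖ {g}) = ∅, so x is NOT a limit point.
  x = h: opens ∋ x are {g, h}, {g, h, i}; each meets A ∖ {h}, so x IS a limit point.
  x = i: opens ∋ x are {g, i}, {g, h, i}; each meets A ∖ {i}, so x IS a limit point.
Collecting: A' = {h, i}.


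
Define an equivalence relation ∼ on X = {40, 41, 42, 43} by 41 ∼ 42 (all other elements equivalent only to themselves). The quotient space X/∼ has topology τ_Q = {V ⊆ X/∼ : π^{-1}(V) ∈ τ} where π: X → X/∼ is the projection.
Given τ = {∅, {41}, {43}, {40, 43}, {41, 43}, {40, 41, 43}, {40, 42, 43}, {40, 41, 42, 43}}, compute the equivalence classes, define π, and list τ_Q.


X/∼ = {[40], [41=42], [43]}; |τ_Q| = 4.

Equivalence classes: [40], [41=42], [43].
Quotient map π: X → X/∼ sends 40 ↦ [40], 41 ↦ [41=42], 42 ↦ [41=42], 43 ↦ [43].
For each subset V ⊆ X/∼, compute π^{-1}(V) ⊆ X and check whether π^{-1}(V) ∈ τ. V is open in τ_Q iff π^{-1}(V) ∈ τ.
  V = {}: π^{-1}(V) = ∅ ∈ τ ✓.
  V = {[40]}: π^{-1}(V) = {40} ∉ τ ✗.
  V = {[41=42]}: π^{-1}(V) = {41, 42} ∉ τ ✗.
  V = {[40], [41=42]}: π^{-1}(V) = {40, 41, 42} ∉ τ ✗.
  V = {[43]}: π^{-1}(V) = {43} ∈ τ ✓.
  V = {[40], [43]}: π^{-1}(V) = {40, 43} ∈ τ ✓.
  V = {[41=42], [43]}: π^{-1}(V) = {41, 42, 43} ∉ τ ✗.
  V = {[40], [41=42], [43]}: π^{-1}(V) = {40, 41, 42, 43} ∈ τ ✓.
Open sets in the quotient: τ_Q = {{}, {[43]}, {[40], [43]}, {[40], [41=42], [43]}} (4 elements).


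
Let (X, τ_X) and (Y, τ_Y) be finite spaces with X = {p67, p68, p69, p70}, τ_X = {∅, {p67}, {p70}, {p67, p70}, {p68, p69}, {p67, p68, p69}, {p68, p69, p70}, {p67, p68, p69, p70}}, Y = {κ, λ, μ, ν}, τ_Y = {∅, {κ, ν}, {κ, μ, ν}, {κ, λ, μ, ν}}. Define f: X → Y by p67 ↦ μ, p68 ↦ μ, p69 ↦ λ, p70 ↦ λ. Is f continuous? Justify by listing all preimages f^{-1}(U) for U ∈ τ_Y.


f is NOT continuous.

Compute f^{-1}(U) for each U ∈ τ_Y:
  U = ∅: f^{-1}(U) = ∅ ∈ τ_X ✓.
  U = {κ, ν}: f^{-1}(U) = ∅ ∈ τ_X ✓.
  U = {κ, μ, ν}: f^{-1}(U) = {p67, p68} ∉ τ_X ✗.
  U = {κ, λ, μ, ν}: f^{-1}(U) = {p67, p68, p69, p70} ∈ τ_X ✓.
Found U = {κ, μ, ν} with f^{-1}(U) = {p67, p68} not in τ_X. Therefore f is NOT continuous.


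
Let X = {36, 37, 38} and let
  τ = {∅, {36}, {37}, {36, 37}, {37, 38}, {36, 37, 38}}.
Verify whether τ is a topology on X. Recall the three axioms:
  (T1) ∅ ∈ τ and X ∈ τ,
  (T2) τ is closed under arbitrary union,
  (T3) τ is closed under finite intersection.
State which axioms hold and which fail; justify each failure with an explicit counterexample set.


τ IS a topology on X.

Axiom (T1): ∅ ∈ τ? Yes; X ∈ τ? Yes.
Axiom (T2/T3): check pairwise unions and intersections of members of τ.
All pairwise intersections and unions checked — each lies in τ. Therefore τ satisfies (T1), (T2), (T3): it IS a topology on X.


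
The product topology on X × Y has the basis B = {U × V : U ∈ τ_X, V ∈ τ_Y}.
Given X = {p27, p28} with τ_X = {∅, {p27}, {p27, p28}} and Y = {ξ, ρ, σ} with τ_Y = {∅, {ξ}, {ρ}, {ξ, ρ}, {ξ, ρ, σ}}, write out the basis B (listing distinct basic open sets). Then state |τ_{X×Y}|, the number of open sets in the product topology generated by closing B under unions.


Basis B = {∅ × ∅, {p27} × {ξ}, {p27} × {ρ}, {p27} × {ξ, ρ}, {p27, p28} × {ξ}, {p27, p28} × {ρ}, {p27} × {ξ, ρ, σ}, {p27, p28} × {ξ, ρ}, {p27, p28} × {ξ, ρ, σ}}; |τ_{X×Y}| = 14.

Enumerate products U × V with U ∈ τ_X, V ∈ τ_Y (deduplicated):
  ∅ × ∅ = {} (∅)
  {p27} × {ξ} = {(p27,ξ)}
  {p27} × {ρ} = {(p27,ρ)}
  {p27} × {ξ, ρ} = {(p27,ξ), (p27,ρ)}
  {p27, p28} × {ξ} = {(p27,ξ), (p28,ξ)}
  {p27, p28} × {ρ} = {(p27,ρ), (p28,ρ)}
  {p27} × {ξ, ρ, σ} = {(p27,ξ), (p27,ρ), (p27,σ)}
  {p27, p28} × {ξ, ρ} = {(p27,ξ), (p27,ρ), (p28,ξ), (p28,ρ)}
  {p27, p28} × {ξ, ρ, σ} = {(p27,ξ), (p27,ρ), (p27,σ), (p28,ξ), (p28,ρ), (p28,σ)}
These 9 distinct sets form the basis B.
Close under arbitrary unions to get τ_{X×Y}; counting gives |τ_{X×Y}| = 14.


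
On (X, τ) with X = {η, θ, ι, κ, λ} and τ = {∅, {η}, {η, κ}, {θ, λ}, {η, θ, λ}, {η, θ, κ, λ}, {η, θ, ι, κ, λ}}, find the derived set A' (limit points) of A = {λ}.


A' = {θ, ι}

For each x ∈ X, list the open sets U ∈ τ with x ∈ U, then check whether U ∩ (A ∖ {x}) ≠ ∅ for every such U.
  x = η: open {η} ∋ x has {η} ∩ (A ∖ {η}) = ∅, so x is NOT a limit point.
  x = θ: opens ∋ x are {θ, λ}, {η, θ, λ}, {η, θ, κ, λ}, {η, θ, ι, κ, λ}; each meets A ∖ {θ}, so x IS a limit point.
  x = ι: opens ∋ x are {η, θ, ι, κ, λ}; each meets A ∖ {ι}, so x IS a limit point.
  x = κ: open {η, κ} ∋ x has {η, κ} ∩ (A ∖ {κ}) = ∅, so x is NOT a limit point.
  x = λ: open {θ, λ} ∋ x has {θ, λ} ∩ (A ∖ {λ}) = ∅, so x is NOT a limit point.
Collecting: A' = {θ, ι}.


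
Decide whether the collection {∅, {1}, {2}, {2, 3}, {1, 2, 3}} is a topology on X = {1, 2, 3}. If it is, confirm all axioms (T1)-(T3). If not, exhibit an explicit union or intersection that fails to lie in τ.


τ is NOT a topology on X.

Axiom (T1): ∅ ∈ τ? Yes; X ∈ τ? Yes.
Axiom (T2/T3): check pairwise unions and intersections of members of τ.
Counterexample for (T2): {1} ∪ {2} = {1, 2} ∉ τ. Therefore τ is NOT a topology.


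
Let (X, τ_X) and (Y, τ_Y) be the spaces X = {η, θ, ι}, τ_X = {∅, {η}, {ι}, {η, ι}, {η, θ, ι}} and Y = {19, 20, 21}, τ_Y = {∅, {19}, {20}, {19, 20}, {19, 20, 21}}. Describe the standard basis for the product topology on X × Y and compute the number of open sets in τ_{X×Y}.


Basis B = {∅ × ∅, {η} × {19}, {η} × {20}, {ι} × {19}, {ι} × {20}, {η} × {19, 20}, {η, ι} × {19}, {η, ι} × {20}, {ι} × {19, 20}, {η} × {19, 20, 21}, {η, θ, ι} × {19}, {η, θ, ι} × {20}, {ι} × {19, 20, 21}, {η, ι} × {19, 20}, {η, ι} × {19, 20, 21}, {η, θ, ι} × {19, 20}, {η, θ, ι} × {19, 20, 21}}; |τ_{X×Y}| = 48.

Enumerate products U × V with U ∈ τ_X, V ∈ τ_Y (deduplicated):
  ∅ × ∅ = {} (∅)
  {η} × {19} = {(η,19)}
  {η} × {20} = {(η,20)}
  {ι} × {19} = {(ι,19)}
  {ι} × {20} = {(ι,20)}
  {η} × {19, 20} = {(η,19), (η,20)}
  {η, ι} × {19} = {(η,19), (ι,19)}
  {η, ι} × {20} = {(η,20), (ι,20)}
  {ι} × {19, 20} = {(ι,19), (ι,20)}
  {η} × {19, 20, 21} = {(η,19), (η,20), (η,21)}
  {η, θ, ι} × {19} = {(η,19), (θ,19), (ι,19)}
  {η, θ, ι} × {20} = {(η,20), (θ,20), (ι,20)}
  {ι} × {19, 20, 21} = {(ι,19), (ι,20), (ι,21)}
  {η, ι} × {19, 20} = {(η,19), (η,20), (ι,19), (ι,20)}
  {η, ι} × {19, 20, 21} = {(η,19), (η,20), (η,21), (ι,19), (ι,20), (ι,21)}
  {η, θ, ι} × {19, 20} = {(η,19), (η,20), (θ,19), (θ,20), (ι,19), (ι,20)}
  {η, θ, ι} × {19, 20, 21} = {(η,19), (η,20), (η,21), (θ,19), (θ,20), (θ,21), (ι,19), (ι,20), (ι,21)}
These 17 distinct sets form the basis B.
Close under arbitrary unions to get τ_{X×Y}; counting gives |τ_{X×Y}| = 48.


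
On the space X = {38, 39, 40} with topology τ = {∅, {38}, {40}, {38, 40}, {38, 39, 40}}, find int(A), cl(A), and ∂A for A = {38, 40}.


int(A) = {38, 40}, cl(A) = {38, 39, 40}, ∂A = {39}.

Closed sets in (X, τ) are complements of opens:
  closed(X, τ) = {∅, {39}, {38, 39}, {39, 40}, {38, 39, 40}}.
int(A) = ⋃ {U ∈ τ : U ⊆ A}. Opens contained in A: ∅, {38}, {40}, {38, 40}.
Taking the union of these: int(A) = {38, 40}.
cl(A) = ⋂ {C closed : A ⊆ C}. Closed sets containing A: {38, 39, 40}.
Intersecting these: cl(A) = {38, 39, 40}.
∂A = cl(A) ∖ int(A) = {38, 39, 40} ∖ {38, 40} = {39}.


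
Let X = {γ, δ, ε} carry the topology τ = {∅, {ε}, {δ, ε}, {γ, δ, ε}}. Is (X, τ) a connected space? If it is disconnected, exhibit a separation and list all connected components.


(X, τ) is connected.

Find clopen sets (U ∈ τ with X ∖ U ∈ τ):
  U = ∅, X ∖ U = {γ, δ, ε} — both open, so U is clopen.
  U = {γ, δ, ε}, X ∖ U = ∅ — both open, so U is clopen.
Only trivial clopens (∅ and X) exist, so (X, τ) is connected.
Compute connected components by grouping points that agree on all clopens:
  component: {γ, δ, ε}


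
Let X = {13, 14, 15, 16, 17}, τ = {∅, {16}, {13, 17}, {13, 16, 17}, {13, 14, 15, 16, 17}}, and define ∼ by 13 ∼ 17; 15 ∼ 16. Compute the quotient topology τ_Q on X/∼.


X/∼ = {[13=17], [14], [15=16]}; |τ_Q| = 3.

Equivalence classes: [13=17], [14], [15=16].
Quotient map π: X → X/∼ sends 13 ↦ [13=17], 14 ↦ [14], 15 ↦ [15=16], 16 ↦ [15=16], 17 ↦ [13=17].
For each subset V ⊆ X/∼, compute π^{-1}(V) ⊆ X and check whether π^{-1}(V) ∈ τ. V is open in τ_Q iff π^{-1}(V) ∈ τ.
  V = {}: π^{-1}(V) = ∅ ∈ τ ✓.
  V = {[13=17]}: π^{-1}(V) = {13, 17} ∈ τ ✓.
  V = {[14]}: π^{-1}(V) = {14} ∉ τ ✗.
  V = {[13=17], [14]}: π^{-1}(V) = {13, 14, 17} ∉ τ ✗.
  V = {[15=16]}: π^{-1}(V) = {15, 16} ∉ τ ✗.
  V = {[13=17], [15=16]}: π^{-1}(V) = {13, 15, 16, 17} ∉ τ ✗.
  V = {[14], [15=16]}: π^{-1}(V) = {14, 15, 16} ∉ τ ✗.
  V = {[13=17], [14], [15=16]}: π^{-1}(V) = {13, 14, 15, 16, 17} ∈ τ ✓.
Open sets in the quotient: τ_Q = {{}, {[13=17]}, {[13=17], [14], [15=16]}} (3 elements).


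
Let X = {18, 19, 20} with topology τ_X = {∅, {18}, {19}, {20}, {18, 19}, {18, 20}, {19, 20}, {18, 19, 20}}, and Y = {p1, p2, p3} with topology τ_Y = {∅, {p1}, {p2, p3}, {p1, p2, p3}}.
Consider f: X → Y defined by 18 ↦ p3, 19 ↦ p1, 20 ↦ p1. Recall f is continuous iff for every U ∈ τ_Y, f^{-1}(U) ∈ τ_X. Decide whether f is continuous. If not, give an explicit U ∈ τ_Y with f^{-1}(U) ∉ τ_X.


f IS continuous.

Compute f^{-1}(U) for each U ∈ τ_Y:
  U = ∅: f^{-1}(U) = ∅ ∈ τ_X ✓.
  U = {p1}: f^{-1}(U) = {19, 20} ∈ τ_X ✓.
  U = {p2, p3}: f^{-1}(U) = {18} ∈ τ_X ✓.
  U = {p1, p2, p3}: f^{-1}(U) = {18, 19, 20} ∈ τ_X ✓.
Every preimage lies in τ_X, so f IS continuous.


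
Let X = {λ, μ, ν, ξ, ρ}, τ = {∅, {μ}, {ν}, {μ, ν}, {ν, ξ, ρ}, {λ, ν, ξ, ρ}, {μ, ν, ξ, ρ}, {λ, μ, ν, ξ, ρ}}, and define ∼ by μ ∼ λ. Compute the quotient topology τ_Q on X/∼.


X/∼ = {[λ=μ], [ν], [ξ], [ρ]}; |τ_Q| = 4.

Equivalence classes: [λ=μ], [ν], [ξ], [ρ].
Quotient map π: X → X/∼ sends λ ↦ [λ=μ], μ ↦ [λ=μ], ν ↦ [ν], ξ ↦ [ξ], ρ ↦ [ρ].
For each subset V ⊆ X/∼, compute π^{-1}(V) ⊆ X and check whether π^{-1}(V) ∈ τ. V is open in τ_Q iff π^{-1}(V) ∈ τ.
  V = {}: π^{-1}(V) = ∅ ∈ τ ✓.
  V = {[λ=μ]}: π^{-1}(V) = {λ, μ} ∉ τ ✗.
  V = {[ν]}: π^{-1}(V) = {ν} ∈ τ ✓.
  V = {[λ=μ], [ν]}: π^{-1}(V) = {λ, μ, ν} ∉ τ ✗.
  V = {[ξ]}: π^{-1}(V) = {ξ} ∉ τ ✗.
  V = {[λ=μ], [ξ]}: π^{-1}(V) = {λ, μ, ξ} ∉ τ ✗.
  V = {[ν], [ξ]}: π^{-1}(V) = {ν, ξ} ∉ τ ✗.
  V = {[λ=μ], [ν], [ξ]}: π^{-1}(V) = {λ, μ, ν, ξ} ∉ τ ✗.
  V = {[ρ]}: π^{-1}(V) = {ρ} ∉ τ ✗.
  V = {[λ=μ], [ρ]}: π^{-1}(V) = {λ, μ, ρ} ∉ τ ✗.
  V = {[ν], [ρ]}: π^{-1}(V) = {ν, ρ} ∉ τ ✗.
  V = {[λ=μ], [ν], [ρ]}: π^{-1}(V) = {λ, μ, ν, ρ} ∉ τ ✗.
  V = {[ξ], [ρ]}: π^{-1}(V) = {ξ, ρ} ∉ τ ✗.
  V = {[λ=μ], [ξ], [ρ]}: π^{-1}(V) = {λ, μ, ξ, ρ} ∉ τ ✗.
  V = {[ν], [ξ], [ρ]}: π^{-1}(V) = {ν, ξ, ρ} ∈ τ ✓.
  V = {[λ=μ], [ν], [ξ], [ρ]}: π^{-1}(V) = {λ, μ, ν, ξ, ρ} ∈ τ ✓.
Open sets in the quotient: τ_Q = {{}, {[ν]}, {[ν], [ξ], [ρ]}, {[λ=μ], [ν], [ξ], [ρ]}} (4 elements).


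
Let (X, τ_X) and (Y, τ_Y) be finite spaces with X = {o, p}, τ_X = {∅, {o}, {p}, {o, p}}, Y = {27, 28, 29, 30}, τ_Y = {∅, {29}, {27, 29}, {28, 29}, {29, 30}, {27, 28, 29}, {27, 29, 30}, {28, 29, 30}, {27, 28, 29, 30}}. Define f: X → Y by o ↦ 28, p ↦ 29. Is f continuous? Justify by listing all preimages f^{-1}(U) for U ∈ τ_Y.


f IS continuous.

Compute f^{-1}(U) for each U ∈ τ_Y:
  U = ∅: f^{-1}(U) = ∅ ∈ τ_X ✓.
  U = {29}: f^{-1}(U) = {p} ∈ τ_X ✓.
  U = {27, 29}: f^{-1}(U) = {p} ∈ τ_X ✓.
  U = {28, 29}: f^{-1}(U) = {o, p} ∈ τ_X ✓.
  U = {29, 30}: f^{-1}(U) = {p} ∈ τ_X ✓.
  U = {27, 28, 29}: f^{-1}(U) = {o, p} ∈ τ_X ✓.
  U = {27, 29, 30}: f^{-1}(U) = {p} ∈ τ_X ✓.
  U = {28, 29, 30}: f^{-1}(U) = {o, p} ∈ τ_X ✓.
  U = {27, 28, 29, 30}: f^{-1}(U) = {o, p} ∈ τ_X ✓.
Every preimage lies in τ_X, so f IS continuous.


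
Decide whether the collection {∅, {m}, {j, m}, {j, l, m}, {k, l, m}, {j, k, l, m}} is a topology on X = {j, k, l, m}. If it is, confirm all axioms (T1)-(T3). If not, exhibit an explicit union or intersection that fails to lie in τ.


τ is NOT a topology on X.

Axiom (T1): ∅ ∈ τ? Yes; X ∈ τ? Yes.
Axiom (T2/T3): check pairwise unions and intersections of members of τ.
Counterexample for (T3): {j, l, m} ∩ {k, l, m} = {l, m} ∉ τ. Therefore τ is NOT a topology.


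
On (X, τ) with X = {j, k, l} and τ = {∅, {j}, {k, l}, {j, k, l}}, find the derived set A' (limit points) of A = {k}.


A' = {l}

For each x ∈ X, list the open sets U ∈ τ with x ∈ U, then check whether U ∩ (A ∖ {x}) ≠ ∅ for every such U.
  x = j: open {j} ∋ x has {j} ∩ (A ∖ {j}) = ∅, so x is NOT a limit point.
  x = k: open {k, l} ∋ x has {k, l} ∩ (A ∖ {k}) = ∅, so x is NOT a limit point.
  x = l: opens ∋ x are {k, l}, {j, k, l}; each meets A ∖ {l}, so x IS a limit point.
Collecting: A' = {l}.


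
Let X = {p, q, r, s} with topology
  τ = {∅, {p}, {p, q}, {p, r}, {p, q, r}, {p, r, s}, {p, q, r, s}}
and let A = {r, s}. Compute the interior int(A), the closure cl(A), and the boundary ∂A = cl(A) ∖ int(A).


int(A) = ∅, cl(A) = {r, s}, ∂A = {r, s}.

Closed sets in (X, τ) are complements of opens:
  closed(X, τ) = {∅, {q}, {s}, {q, s}, {r, s}, {q, r, s}, {p, q, r, s}}.
int(A) = ⋃ {U ∈ τ : U ⊆ A}. Opens contained in A: ∅.
Taking the union of these: int(A) = ∅.
cl(A) = ⋂ {C closed : A ⊆ C}. Closed sets containing A: {r, s}, {q, r, s}, {p, q, r, s}.
Intersecting these: cl(A) = {r, s}.
∂A = cl(A) ∖ int(A) = {r, s} ∖ ∅ = {r, s}.


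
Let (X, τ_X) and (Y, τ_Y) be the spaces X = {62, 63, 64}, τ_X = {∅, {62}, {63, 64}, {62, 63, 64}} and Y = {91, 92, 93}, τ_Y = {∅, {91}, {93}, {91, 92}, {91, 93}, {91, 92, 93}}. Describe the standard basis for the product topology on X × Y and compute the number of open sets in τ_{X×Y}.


Basis B = {∅ × ∅, {62} × {91}, {62} × {93}, {62} × {91, 92}, {62} × {91, 93}, {63, 64} × {91}, {63, 64} × {93}, {62} × {91, 92, 93}, {62, 63, 64} × {91}, {62, 63, 64} × {93}, {63, 64} × {91, 92}, {63, 64} × {91, 93}, {62, 63, 64} × {91, 92}, {62, 63, 64} × {91, 93}, {63, 64} × {91, 92, 93}, {62, 63, 64} × {91, 92, 93}}; |τ_{X×Y}| = 36.

Enumerate products U × V with U ∈ τ_X, V ∈ τ_Y (deduplicated):
  ∅ × ∅ = {} (∅)
  {62} × {91} = {(62,91)}
  {62} × {93} = {(62,93)}
  {62} × {91, 92} = {(62,91), (62,92)}
  {62} × {91, 93} = {(62,91), (62,93)}
  {63, 64} × {91} = {(63,91), (64,91)}
  {63, 64} × {93} = {(63,93), (64,93)}
  {62} × {91, 92, 93} = {(62,91), (62,92), (62,93)}
  {62, 63, 64} × {91} = {(62,91), (63,91), (64,91)}
  {62, 63, 64} × {93} = {(62,93), (63,93), (64,93)}
  {63, 64} × {91, 92} = {(63,91), (63,92), (64,91), (64,92)}
  {63, 64} × {91, 93} = {(63,91), (63,93), (64,91), (64,93)}
  {62, 63, 64} × {91, 92} = {(62,91), (62,92), (63,91), (63,92), (64,91), (64,92)}
  {62, 63, 64} × {91, 93} = {(62,91), (62,93), (63,91), (63,93), (64,91), (64,93)}
  {63, 64} × {91, 92, 93} = {(63,91), (63,92), (63,93), (64,91), (64,92), (64,93)}
  {62, 63, 64} × {91, 92, 93} = {(62,91), (62,92), (62,93), (63,91), (63,92), (63,93), (64,91), (64,92), (64,93)}
These 16 distinct sets form the basis B.
Close under arbitrary unions to get τ_{X×Y}; counting gives |τ_{X×Y}| = 36.


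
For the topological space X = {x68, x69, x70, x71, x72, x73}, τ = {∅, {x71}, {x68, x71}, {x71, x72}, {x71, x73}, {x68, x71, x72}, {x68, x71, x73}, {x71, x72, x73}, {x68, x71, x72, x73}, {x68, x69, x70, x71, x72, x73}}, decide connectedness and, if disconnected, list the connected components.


(X, τ) is connected.

Find clopen sets (U ∈ τ with X ∖ U ∈ τ):
  U = ∅, X ∖ U = {x68, x69, x70, x71, x72, x73} — both open, so U is clopen.
  U = {x68, x69, x70, x71, x72, x73}, X ∖ U = ∅ — both open, so U is clopen.
Only trivial clopens (∅ and X) exist, so (X, τ) is connected.
Compute connected components by grouping points that agree on all clopens:
  component: {x68, x69, x70, x71, x72, x73}


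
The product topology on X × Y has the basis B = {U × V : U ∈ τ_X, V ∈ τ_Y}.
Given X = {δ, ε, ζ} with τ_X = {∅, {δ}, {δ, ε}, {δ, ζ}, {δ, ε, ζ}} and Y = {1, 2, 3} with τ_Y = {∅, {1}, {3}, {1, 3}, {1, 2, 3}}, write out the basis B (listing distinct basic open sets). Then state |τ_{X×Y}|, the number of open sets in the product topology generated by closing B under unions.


Basis B = {∅ × ∅, {δ} × {1}, {δ} × {3}, {δ} × {1, 3}, {δ, ε} × {1}, {δ, ζ} × {1}, {δ, ε} × {3}, {δ, ζ} × {3}, {δ} × {1, 2, 3}, {δ, ε, ζ} × {1}, {δ, ε, ζ} × {3}, {δ, ε} × {1, 3}, {δ, ζ} × {1, 3}, {δ, ε} × {1, 2, 3}, {δ, ζ} × {1, 2, 3}, {δ, ε, ζ} × {1, 3}, {δ, ε, ζ} × {1, 2, 3}}; |τ_{X×Y}| = 50.

Enumerate products U × V with U ∈ τ_X, V ∈ τ_Y (deduplicated):
  ∅ × ∅ = {} (∅)
  {δ} × {1} = {(δ,1)}
  {δ} × {3} = {(δ,3)}
  {δ} × {1, 3} = {(δ,1), (δ,3)}
  {δ, ε} × {1} = {(δ,1), (ε,1)}
  {δ, ζ} × {1} = {(δ,1), (ζ,1)}
  {δ, ε} × {3} = {(δ,3), (ε,3)}
  {δ, ζ} × {3} = {(δ,3), (ζ,3)}
  {δ} × {1, 2, 3} = {(δ,1), (δ,2), (δ,3)}
  {δ, ε, ζ} × {1} = {(δ,1), (ε,1), (ζ,1)}
  {δ, ε, ζ} × {3} = {(δ,3), (ε,3), (ζ,3)}
  {δ, ε} × {1, 3} = {(δ,1), (δ,3), (ε,1), (ε,3)}
  {δ, ζ} × {1, 3} = {(δ,1), (δ,3), (ζ,1), (ζ,3)}
  {δ, ε} × {1, 2, 3} = {(δ,1), (δ,2), (δ,3), (ε,1), (ε,2), (ε,3)}
  {δ, ζ} × {1, 2, 3} = {(δ,1), (δ,2), (δ,3), (ζ,1), (ζ,2), (ζ,3)}
  {δ, ε, ζ} × {1, 3} = {(δ,1), (δ,3), (ε,1), (ε,3), (ζ,1), (ζ,3)}
  {δ, ε, ζ} × {1, 2, 3} = {(δ,1), (δ,2), (δ,3), (ε,1), (ε,2), (ε,3), (ζ,1), (ζ,2), (ζ,3)}
These 17 distinct sets form the basis B.
Close under arbitrary unions to get τ_{X×Y}; counting gives |τ_{X×Y}| = 50.


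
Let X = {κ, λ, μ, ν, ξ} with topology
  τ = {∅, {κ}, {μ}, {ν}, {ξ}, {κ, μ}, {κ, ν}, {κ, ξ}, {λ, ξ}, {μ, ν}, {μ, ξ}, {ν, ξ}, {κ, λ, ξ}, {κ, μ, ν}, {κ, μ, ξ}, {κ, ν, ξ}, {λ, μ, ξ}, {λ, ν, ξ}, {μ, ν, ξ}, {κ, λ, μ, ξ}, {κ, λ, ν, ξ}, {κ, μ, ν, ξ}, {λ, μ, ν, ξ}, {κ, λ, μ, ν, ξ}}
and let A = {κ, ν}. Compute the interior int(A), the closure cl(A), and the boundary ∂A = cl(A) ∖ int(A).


int(A) = {κ, ν}, cl(A) = {κ, ν}, ∂A = ∅.

Closed sets in (X, τ) are complements of opens:
  closed(X, τ) = {∅, {κ}, {λ}, {μ}, {ν}, {κ, λ}, {κ, μ}, {κ, ν}, {λ, μ}, {λ, ν}, {λ, ξ}, {μ, ν}, {κ, λ, μ}, {κ, λ, ν}, {κ, λ, ξ}, {κ, μ, ν}, {λ, μ, ν}, {λ, μ, ξ}, {λ, ν, ξ}, {κ, λ, μ, ν}, {κ, λ, μ, ξ}, {κ, λ, ν, ξ}, {λ, μ, ν, ξ}, {κ, λ, μ, ν, ξ}}.
int(A) = ⋃ {U ∈ τ : U ⊆ A}. Opens contained in A: ∅, {κ}, {ν}, {κ, ν}.
Taking the union of these: int(A) = {κ, ν}.
cl(A) = ⋂ {C closed : A ⊆ C}. Closed sets containing A: {κ, ν}, {κ, λ, ν}, {κ, μ, ν}, {κ, λ, μ, ν}, {κ, λ, ν, ξ}, {κ, λ, μ, ν, ξ}.
Intersecting these: cl(A) = {κ, ν}.
∂A = cl(A) ∖ int(A) = {κ, ν} ∖ {κ, ν} = ∅.


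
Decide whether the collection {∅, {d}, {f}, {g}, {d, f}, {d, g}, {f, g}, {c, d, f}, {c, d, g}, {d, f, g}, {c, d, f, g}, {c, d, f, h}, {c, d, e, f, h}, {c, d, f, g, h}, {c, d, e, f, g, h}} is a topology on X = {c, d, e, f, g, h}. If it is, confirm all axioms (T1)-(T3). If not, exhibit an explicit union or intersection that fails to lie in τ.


τ is NOT a topology on X.

Axiom (T1): ∅ ∈ τ? Yes; X ∈ τ? Yes.
Axiom (T2/T3): check pairwise unions and intersections of members of τ.
Counterexample for (T3): {c, d, f} ∩ {c, d, g} = {c, d} ∉ τ. Therefore τ is NOT a topology.


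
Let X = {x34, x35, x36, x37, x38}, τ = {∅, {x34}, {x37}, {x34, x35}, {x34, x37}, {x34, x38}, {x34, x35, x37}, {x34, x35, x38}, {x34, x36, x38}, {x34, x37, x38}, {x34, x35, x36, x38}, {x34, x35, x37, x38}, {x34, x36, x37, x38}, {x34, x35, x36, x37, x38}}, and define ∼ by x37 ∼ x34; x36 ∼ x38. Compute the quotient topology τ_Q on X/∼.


X/∼ = {[x34=x37], [x35], [x36=x38]}; |τ_Q| = 5.

Equivalence classes: [x34=x37], [x35], [x36=x38].
Quotient map π: X → X/∼ sends x34 ↦ [x34=x37], x35 ↦ [x35], x36 ↦ [x36=x38], x37 ↦ [x34=x37], x38 ↦ [x36=x38].
For each subset V ⊆ X/∼, compute π^{-1}(V) ⊆ X and check whether π^{-1}(V) ∈ τ. V is open in τ_Q iff π^{-1}(V) ∈ τ.
  V = {}: π^{-1}(V) = ∅ ∈ τ ✓.
  V = {[x34=x37]}: π^{-1}(V) = {x34, x37} ∈ τ ✓.
  V = {[x35]}: π^{-1}(V) = {x35} ∉ τ ✗.
  V = {[x34=x37], [x35]}: π^{-1}(V) = {x34, x35, x37} ∈ τ ✓.
  V = {[x36=x38]}: π^{-1}(V) = {x36, x38} ∉ τ ✗.
  V = {[x34=x37], [x36=x38]}: π^{-1}(V) = {x34, x36, x37, x38} ∈ τ ✓.
  V = {[x35], [x36=x38]}: π^{-1}(V) = {x35, x36, x38} ∉ τ ✗.
  V = {[x34=x37], [x35], [x36=x38]}: π^{-1}(V) = {x34, x35, x36, x37, x38} ∈ τ ✓.
Open sets in the quotient: τ_Q = {{}, {[x34=x37]}, {[x34=x37], [x35]}, {[x34=x37], [x36=x38]}, {[x34=x37], [x35], [x36=x38]}} (5 elements).


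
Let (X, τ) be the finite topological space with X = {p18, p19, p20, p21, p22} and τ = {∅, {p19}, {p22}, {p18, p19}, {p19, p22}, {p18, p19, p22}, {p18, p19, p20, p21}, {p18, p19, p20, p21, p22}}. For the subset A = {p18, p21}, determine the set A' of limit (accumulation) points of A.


A' = {p20, p21}

For each x ∈ X, list the open sets U ∈ τ with x ∈ U, then check whether U ∩ (A ∖ {x}) ≠ ∅ for every such U.
  x = p18: open {p18, p19} ∋ x has {p18, p19} ∩ (A ∖ {p18}) = ∅, so x is NOT a limit point.
  x = p19: open {p19} ∋ x has {p19} ∩ (A ∖ {p19}) = ∅, so x is NOT a limit point.
  x = p20: opens ∋ x are {p18, p19, p20, p21}, {p18, p19, p20, p21, p22}; each meets A ∖ {p20}, so x IS a limit point.
  x = p21: opens ∋ x are {p18, p19, p20, p21}, {p18, p19, p20, p21, p22}; each meets A ∖ {p21}, so x IS a limit point.
  x = p22: open {p22} ∋ x has {p22} ∩ (A ∖ {p22}) = ∅, so x is NOT a limit point.
Collecting: A' = {p20, p21}.


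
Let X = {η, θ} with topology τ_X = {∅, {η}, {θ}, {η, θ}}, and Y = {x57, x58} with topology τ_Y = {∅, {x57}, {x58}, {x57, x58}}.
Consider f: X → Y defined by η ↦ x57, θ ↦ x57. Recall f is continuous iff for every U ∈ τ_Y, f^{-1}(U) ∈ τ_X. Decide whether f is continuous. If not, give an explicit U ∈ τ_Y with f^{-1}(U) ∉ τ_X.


f IS continuous.

Compute f^{-1}(U) for each U ∈ τ_Y:
  U = ∅: f^{-1}(U) = ∅ ∈ τ_X ✓.
  U = {x57}: f^{-1}(U) = {η, θ} ∈ τ_X ✓.
  U = {x58}: f^{-1}(U) = ∅ ∈ τ_X ✓.
  U = {x57, x58}: f^{-1}(U) = {η, θ} ∈ τ_X ✓.
Every preimage lies in τ_X, so f IS continuous.
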